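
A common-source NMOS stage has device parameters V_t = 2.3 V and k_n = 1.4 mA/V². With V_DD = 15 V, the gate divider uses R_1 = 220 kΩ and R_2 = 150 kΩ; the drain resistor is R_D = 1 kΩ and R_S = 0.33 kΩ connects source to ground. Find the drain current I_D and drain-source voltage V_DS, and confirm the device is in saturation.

I_D ≈ 4.1 mA, V_DS ≈ 9.5 V

V_G = V_DD·R_2/(R_1+R_2) = 15×150/370 = 6.08 V.
Assume saturation: I_D = (k_n/2)(V_GS − V_t)² with V_GS = V_G − I_D·R_S = 6.08 − 0.33·I_D.
Substituting gives 0.0762·I_D² − 2.75·I_D + 10 = 0, with roots I_D = 4.11 or 31.9 mA.
The root I_D = 31.9 mA gives V_GS = -4.45 V ≤ V_t, so take I_D = 4.11 mA.
Then V_GS = 4.72 V and V_DS = V_DD − I_D(R_D+R_S) = 15 − 4.11×1.33 = 9.53 V.
Saturation requires V_DS ≥ V_GS − V_t = 2.42 V; 9.53 ≥ 2.42 ✓.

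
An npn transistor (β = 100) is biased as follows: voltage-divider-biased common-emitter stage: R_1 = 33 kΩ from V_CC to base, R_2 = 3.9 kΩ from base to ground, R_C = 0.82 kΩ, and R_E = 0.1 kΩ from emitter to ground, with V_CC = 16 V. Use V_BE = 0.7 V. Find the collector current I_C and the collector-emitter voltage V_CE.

Thevenize the base divider: V_Th = V_CC·R_2/(R_1+R_2) = 16×3.9/36.9 = 1.69 V, R_Th = R_1‖R_2 = 3.49 kΩ.
Base-emitter loop: V_Th = I_B·R_Th + V_BE + (β+1)I_B·R_E, so I_B = (1.69 − 0.7) / (3.49 + 101×0.1) = 0.0729 mA.
I_C = β·I_B = 100×0.0729 = 7.29 mA, and I_E = (β+1)I_B = 7.37 mA.
V_CE = V_CC − I_C·R_C − I_E·R_E = 16 − 7.29×0.82 − 7.37×0.1 = 9.28 V.
V_CE = 9.28 V > 0.2 V confirms active-region operation.

I_C ≈ 7.3 mA, V_CE ≈ 9.3 V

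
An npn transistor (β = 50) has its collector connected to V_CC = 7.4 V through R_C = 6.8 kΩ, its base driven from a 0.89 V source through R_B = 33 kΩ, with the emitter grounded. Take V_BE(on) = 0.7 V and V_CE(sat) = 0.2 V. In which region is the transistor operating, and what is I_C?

Assume active. Base-emitter loop: I_B = (V_BB − V_BE)/R_B = (0.89 − 0.7)/33 = 0.00576 mA.
I_C = β·I_B = 50×0.00576 = 0.288 mA.
V_CE = V_CC − I_C·R_C = 7.4 − 0.288×6.8 = 5.44 V > V_CE(sat), so the active-region assumption holds.

active; I_C ≈ 0.29 mA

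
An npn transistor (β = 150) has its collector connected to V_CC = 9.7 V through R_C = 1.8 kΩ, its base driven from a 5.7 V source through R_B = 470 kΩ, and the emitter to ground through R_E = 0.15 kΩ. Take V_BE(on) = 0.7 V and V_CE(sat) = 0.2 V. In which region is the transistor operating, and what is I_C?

active; I_C ≈ 1.5 mA

Assume active. Base-emitter loop: I_B = (V_BB − V_BE)/(R_B + (β+1)R_E) = (5.7 − 0.7)/(470 + 151×0.15) = 0.0101 mA.
I_C = β·I_B = 150×0.0101 = 1.52 mA.
V_CE = V_CC − I_C·R_C − I_E·R_E = 9.7 − 1.52×1.8 − 1.53×0.15 = 6.73 V > V_CE(sat), so the active-region assumption holds.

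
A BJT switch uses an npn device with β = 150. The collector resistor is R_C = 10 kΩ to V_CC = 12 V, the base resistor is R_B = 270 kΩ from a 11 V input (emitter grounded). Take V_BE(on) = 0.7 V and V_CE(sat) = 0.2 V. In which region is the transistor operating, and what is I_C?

Assume active: I_B = (11 − 0.7)/270 = 0.0381 mA, giving I_C = β·I_B = 5.72 mA.
But then V_CE = 12 − 5.72×10 = -45.2 V < V_CE(sat) = 0.2 V — impossible in the active region.
So the transistor is saturated. With V_CE = 0.2 V, I_C = (V_CC − 0.2)/R_C = 11.8/10 = 1.18 mA.
Check: β·I_B = 5.72 mA > I_C = 1.18 mA, confirming saturation.

saturation; I_C ≈ 1.2 mA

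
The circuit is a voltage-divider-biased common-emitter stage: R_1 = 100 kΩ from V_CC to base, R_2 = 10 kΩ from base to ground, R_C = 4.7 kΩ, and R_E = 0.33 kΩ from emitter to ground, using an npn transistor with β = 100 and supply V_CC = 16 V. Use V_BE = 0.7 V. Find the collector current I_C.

I_C ≈ 1.8 mA

Thevenize the base divider: V_Th = V_CC·R_2/(R_1+R_2) = 16×10/110 = 1.45 V, R_Th = R_1‖R_2 = 9.09 kΩ.
Base-emitter loop: V_Th = I_B·R_Th + V_BE + (β+1)I_B·R_E, so I_B = (1.45 − 0.7) / (9.09 + 101×0.33) = 0.0178 mA.
I_C = β·I_B = 100×0.0178 = 1.78 mA, and I_E = (β+1)I_B = 1.8 mA.
V_CE = V_CC − I_C·R_C − I_E·R_E = 16 − 1.78×4.7 − 1.8×0.33 = 7.05 V.
V_CE = 7.05 V > 0.2 V confirms active-region operation.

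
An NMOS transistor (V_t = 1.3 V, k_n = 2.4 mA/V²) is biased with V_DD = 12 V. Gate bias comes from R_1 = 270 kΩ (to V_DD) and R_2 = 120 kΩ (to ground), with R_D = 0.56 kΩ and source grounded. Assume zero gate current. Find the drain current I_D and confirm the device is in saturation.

I_D ≈ 6.9 mA

V_G = V_DD·R_2/(R_1+R_2) = 12×120/390 = 3.69 V. With the source grounded, V_GS = V_G = 3.69 V.
Assume saturation: I_D = (k_n/2)(V_GS − V_t)² = (2.4/2)×(3.69 − 1.3)² = 1.2×2.39² = 6.87 mA.
V_DS = V_DD − I_D·R_D = 12 − 6.87×0.56 = 8.15 V.
Saturation requires V_DS ≥ V_GS − V_t = 2.39 V; 8.15 ≥ 2.39 ✓.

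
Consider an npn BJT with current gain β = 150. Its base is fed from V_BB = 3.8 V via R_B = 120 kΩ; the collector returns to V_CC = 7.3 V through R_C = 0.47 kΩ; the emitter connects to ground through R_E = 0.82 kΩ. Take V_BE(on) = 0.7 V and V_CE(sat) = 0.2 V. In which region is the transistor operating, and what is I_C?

Assume active. Base-emitter loop: I_B = (V_BB − V_BE)/(R_B + (β+1)R_E) = (3.8 − 0.7)/(120 + 151×0.82) = 0.0127 mA.
I_C = β·I_B = 150×0.0127 = 1.91 mA.
V_CE = V_CC − I_C·R_C − I_E·R_E = 7.3 − 1.91×0.47 − 1.92×0.82 = 4.83 V > V_CE(sat), so the active-region assumption holds.

active; I_C ≈ 1.9 mA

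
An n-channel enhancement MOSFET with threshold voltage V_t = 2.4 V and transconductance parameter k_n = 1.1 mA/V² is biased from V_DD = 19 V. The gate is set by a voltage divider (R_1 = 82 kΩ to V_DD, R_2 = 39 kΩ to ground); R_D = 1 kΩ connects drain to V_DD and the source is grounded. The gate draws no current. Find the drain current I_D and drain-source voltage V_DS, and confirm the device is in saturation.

V_G = V_DD·R_2/(R_1+R_2) = 19×39/121 = 6.12 V. With the source grounded, V_GS = V_G = 6.12 V.
Assume saturation: I_D = (k_n/2)(V_GS − V_t)² = (1.1/2)×(6.12 − 2.4)² = 0.55×3.72² = 7.63 mA.
V_DS = V_DD − I_D·R_D = 19 − 7.63×1 = 11.4 V.
Saturation requires V_DS ≥ V_GS − V_t = 3.72 V; 11.4 ≥ 3.72 ✓.

I_D ≈ 7.6 mA, V_DS ≈ 11 V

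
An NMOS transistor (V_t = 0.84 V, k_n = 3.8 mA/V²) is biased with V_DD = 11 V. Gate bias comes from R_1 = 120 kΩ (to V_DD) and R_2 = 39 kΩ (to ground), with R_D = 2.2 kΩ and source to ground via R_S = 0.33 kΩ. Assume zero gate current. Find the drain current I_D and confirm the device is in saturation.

I_D ≈ 2.3 mA

V_G = V_DD·R_2/(R_1+R_2) = 11×39/159 = 2.7 V.
Assume saturation: I_D = (k_n/2)(V_GS − V_t)² with V_GS = V_G − I_D·R_S = 2.7 − 0.33·I_D.
Substituting gives 0.207·I_D² − 3.33·I_D + 6.56 = 0, with roots I_D = 2.3 or 13.8 mA.
The root I_D = 13.8 mA gives V_GS = -1.85 V ≤ V_t, so take I_D = 2.3 mA.
Then V_GS = 1.94 V and V_DS = V_DD − I_D(R_D+R_S) = 11 − 2.3×2.53 = 5.19 V.
Saturation requires V_DS ≥ V_GS − V_t = 1.1 V; 5.19 ≥ 1.1 ✓.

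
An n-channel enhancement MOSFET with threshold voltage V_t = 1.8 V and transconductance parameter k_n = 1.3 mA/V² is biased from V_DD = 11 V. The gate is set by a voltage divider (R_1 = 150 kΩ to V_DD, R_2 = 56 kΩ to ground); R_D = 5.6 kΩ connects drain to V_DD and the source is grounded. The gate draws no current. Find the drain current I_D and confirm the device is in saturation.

V_G = V_DD·R_2/(R_1+R_2) = 11×56/206 = 2.99 V. With the source grounded, V_GS = V_G = 2.99 V.
Assume saturation: I_D = (k_n/2)(V_GS − V_t)² = (1.3/2)×(2.99 − 1.8)² = 0.65×1.19² = 0.921 mA.
V_DS = V_DD − I_D·R_D = 11 − 0.921×5.6 = 5.84 V.
Saturation requires V_DS ≥ V_GS − V_t = 1.19 V; 5.84 ≥ 1.19 ✓.

I_D ≈ 0.92 mA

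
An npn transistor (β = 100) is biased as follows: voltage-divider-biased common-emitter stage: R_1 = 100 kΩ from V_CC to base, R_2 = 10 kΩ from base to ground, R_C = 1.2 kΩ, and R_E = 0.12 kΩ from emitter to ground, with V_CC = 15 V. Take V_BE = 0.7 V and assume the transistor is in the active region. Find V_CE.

Thevenize the base divider: V_Th = V_CC·R_2/(R_1+R_2) = 15×10/110 = 1.36 V, R_Th = R_1‖R_2 = 9.09 kΩ.
Base-emitter loop: V_Th = I_B·R_Th + V_BE + (β+1)I_B·R_E, so I_B = (1.36 − 0.7) / (9.09 + 101×0.12) = 0.0313 mA.
I_C = β·I_B = 100×0.0313 = 3.13 mA, and I_E = (β+1)I_B = 3.16 mA.
V_CE = V_CC − I_C·R_C − I_E·R_E = 15 − 3.13×1.2 − 3.16×0.12 = 10.9 V.
V_CE = 10.9 V > 0.2 V confirms active-region operation.

V_CE ≈ 11 V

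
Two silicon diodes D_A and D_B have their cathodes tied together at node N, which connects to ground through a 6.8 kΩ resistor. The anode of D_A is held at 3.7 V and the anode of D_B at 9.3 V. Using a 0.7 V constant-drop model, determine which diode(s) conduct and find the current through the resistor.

Only D_B conducts; I_R ≈ 1.3 mA

Assume both conduct. Then node N would need to be at both 3.7−0.7 = 3 V and 9.3−0.7 = 8.6 V, which is impossible.
Assume only D_B conducts: V_N = 9.3 − 0.7 = 8.6 V, so I_R = 8.6/6.8 = 1.26 mA.
Check D_A: its anode-to-cathode voltage is 3.7 − 8.6 = -4.9 V < 0.7 V, so it is off. The assumption is consistent.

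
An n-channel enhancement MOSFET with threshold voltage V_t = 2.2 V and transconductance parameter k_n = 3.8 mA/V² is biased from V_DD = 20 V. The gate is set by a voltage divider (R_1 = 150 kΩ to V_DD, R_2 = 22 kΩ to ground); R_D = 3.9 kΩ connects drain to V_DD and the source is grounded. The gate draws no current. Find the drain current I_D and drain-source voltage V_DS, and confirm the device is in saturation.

I_D ≈ 0.24 mA, V_DS ≈ 19 V

V_G = V_DD·R_2/(R_1+R_2) = 20×22/172 = 2.56 V. With the source grounded, V_GS = V_G = 2.56 V.
Assume saturation: I_D = (k_n/2)(V_GS − V_t)² = (3.8/2)×(2.56 − 2.2)² = 1.9×0.358² = 0.244 mA.
V_DS = V_DD − I_D·R_D = 20 − 0.244×3.9 = 19 V.
Saturation requires V_DS ≥ V_GS − V_t = 0.358 V; 19 ≥ 0.358 ✓.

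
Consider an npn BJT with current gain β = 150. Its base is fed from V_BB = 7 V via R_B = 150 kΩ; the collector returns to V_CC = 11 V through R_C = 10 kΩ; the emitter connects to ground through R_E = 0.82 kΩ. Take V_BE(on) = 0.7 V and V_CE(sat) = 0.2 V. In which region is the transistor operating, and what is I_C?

saturation; I_C ≈ 1 mA

Assume active: I_B = (7 − 0.7)/(150 + 151×0.82) = 0.023 mA, I_C = β·I_B = 3.45 mA.
Then V_CE = 11 − 3.45×10 − 3.47×0.82 = -26.4 V < 0.2 V — the active assumption fails.
Re-solve with V_CE = 0.2 V. KCL at the emitter: V_E/R_E = (V_BB−0.7−V_E)/R_B + (V_CC−0.2−V_E)/R_C, giving V_E = 0.846 V.
I_C = (V_CC − 0.2 − V_E)/R_C = (10.8 − 0.846)/10 = 0.995 mA.
Check: I_B = (6.3 − 0.846)/150 = 0.0364 mA, and β·I_B = 5.45 mA > I_C, confirming saturation.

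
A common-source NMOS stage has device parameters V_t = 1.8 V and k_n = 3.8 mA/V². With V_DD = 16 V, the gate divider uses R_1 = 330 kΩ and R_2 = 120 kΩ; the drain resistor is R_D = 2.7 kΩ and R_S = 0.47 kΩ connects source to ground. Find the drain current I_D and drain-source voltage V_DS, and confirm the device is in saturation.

I_D ≈ 2.7 mA, V_DS ≈ 7.4 V

V_G = V_DD·R_2/(R_1+R_2) = 16×120/450 = 4.27 V.
Assume saturation: I_D = (k_n/2)(V_GS − V_t)² with V_GS = V_G − I_D·R_S = 4.27 − 0.47·I_D.
Substituting gives 0.42·I_D² − 5.41·I_D + 11.6 = 0, with roots I_D = 2.71 or 10.2 mA.
The root I_D = 10.2 mA gives V_GS = -0.514 V ≤ V_t, so take I_D = 2.71 mA.
Then V_GS = 2.99 V and V_DS = V_DD − I_D(R_D+R_S) = 16 − 2.71×3.17 = 7.42 V.
Saturation requires V_DS ≥ V_GS − V_t = 1.19 V; 7.42 ≥ 1.19 ✓.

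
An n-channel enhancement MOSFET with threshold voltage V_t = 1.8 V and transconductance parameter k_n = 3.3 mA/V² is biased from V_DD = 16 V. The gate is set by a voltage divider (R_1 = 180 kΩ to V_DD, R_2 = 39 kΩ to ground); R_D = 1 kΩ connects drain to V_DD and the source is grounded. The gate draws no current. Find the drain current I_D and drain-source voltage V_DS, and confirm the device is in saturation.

V_G = V_DD·R_2/(R_1+R_2) = 16×39/219 = 2.85 V. With the source grounded, V_GS = V_G = 2.85 V.
Assume saturation: I_D = (k_n/2)(V_GS − V_t)² = (3.3/2)×(2.85 − 1.8)² = 1.65×1.05² = 1.82 mA.
V_DS = V_DD − I_D·R_D = 16 − 1.82×1 = 14.2 V.
Saturation requires V_DS ≥ V_GS − V_t = 1.05 V; 14.2 ≥ 1.05 ✓.

I_D ≈ 1.8 mA, V_DS ≈ 14 V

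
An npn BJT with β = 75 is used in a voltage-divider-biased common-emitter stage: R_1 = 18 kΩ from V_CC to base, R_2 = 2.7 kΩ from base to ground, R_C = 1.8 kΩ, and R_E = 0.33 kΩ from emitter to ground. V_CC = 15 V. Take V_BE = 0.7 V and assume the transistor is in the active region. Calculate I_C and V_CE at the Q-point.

I_C ≈ 3.4 mA, V_CE ≈ 7.7 V

Thevenize the base divider: V_Th = V_CC·R_2/(R_1+R_2) = 15×2.7/20.7 = 1.96 V, R_Th = R_1‖R_2 = 2.35 kΩ.
Base-emitter loop: V_Th = I_B·R_Th + V_BE + (β+1)I_B·R_E, so I_B = (1.96 − 0.7) / (2.35 + 76×0.33) = 0.0458 mA.
I_C = β·I_B = 75×0.0458 = 3.44 mA, and I_E = (β+1)I_B = 3.48 mA.
V_CE = V_CC − I_C·R_C − I_E·R_E = 15 − 3.44×1.8 − 3.48×0.33 = 7.67 V.
V_CE = 7.67 V > 0.2 V confirms active-region operation.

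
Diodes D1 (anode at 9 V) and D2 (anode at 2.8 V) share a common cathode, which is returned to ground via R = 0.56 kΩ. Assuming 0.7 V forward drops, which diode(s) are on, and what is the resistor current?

Assume both conduct. Then node N would need to be at both 9−0.7 = 8.3 V and 2.8−0.7 = 2.1 V, which is impossible.
Assume only D1 conducts: V_N = 9 − 0.7 = 8.3 V, so I_R = 8.3/0.56 = 14.8 mA.
Check D2: its anode-to-cathode voltage is 2.8 − 8.3 = -5.5 V < 0.7 V, so it is off. The assumption is consistent.

Only D1 conducts; I_R ≈ 15 mA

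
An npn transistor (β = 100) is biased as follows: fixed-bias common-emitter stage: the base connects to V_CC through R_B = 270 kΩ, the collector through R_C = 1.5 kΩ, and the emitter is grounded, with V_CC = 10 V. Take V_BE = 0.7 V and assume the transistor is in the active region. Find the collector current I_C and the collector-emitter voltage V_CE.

Base loop: V_CC = I_B·R_B + V_BE, so I_B = (10 − 0.7)/270 kΩ = 0.0344 mA.
In the active region I_C = β·I_B = 100 × 0.0344 = 3.44 mA.
Collector loop: V_CE = V_CC − I_C·R_C = 10 − 3.44×1.5 = 4.83 V.
Since V_CE = 4.83 V > V_CE(sat) ≈ 0.2 V, the transistor is in the active region as assumed.

I_C ≈ 3.4 mA, V_CE ≈ 4.8 V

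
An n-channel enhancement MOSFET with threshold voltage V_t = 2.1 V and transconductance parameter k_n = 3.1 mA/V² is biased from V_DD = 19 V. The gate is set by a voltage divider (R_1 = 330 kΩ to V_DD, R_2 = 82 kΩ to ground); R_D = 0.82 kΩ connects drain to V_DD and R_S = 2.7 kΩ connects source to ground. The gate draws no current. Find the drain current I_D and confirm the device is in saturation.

I_D ≈ 0.43 mA

V_G = V_DD·R_2/(R_1+R_2) = 19×82/412 = 3.78 V.
Assume saturation: I_D = (k_n/2)(V_GS − V_t)² with V_GS = V_G − I_D·R_S = 3.78 − 2.7·I_D.
Substituting gives 11.3·I_D² − 15.1·I_D + 4.38 = 0, with roots I_D = 0.428 or 0.906 mA.
The root I_D = 0.906 mA gives V_GS = 1.34 V ≤ V_t, so take I_D = 0.428 mA.
Then V_GS = 2.63 V and V_DS = V_DD − I_D(R_D+R_S) = 19 − 0.428×3.52 = 17.5 V.
Saturation requires V_DS ≥ V_GS − V_t = 0.526 V; 17.5 ≥ 0.526 ✓.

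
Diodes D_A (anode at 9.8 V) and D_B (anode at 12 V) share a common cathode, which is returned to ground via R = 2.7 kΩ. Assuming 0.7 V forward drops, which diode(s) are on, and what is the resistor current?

Assume both conduct. Then node N would need to be at both 9.8−0.7 = 9.1 V and 12−0.7 = 11.3 V, which is impossible.
Assume only D_B conducts: V_N = 12 − 0.7 = 11.3 V, so I_R = 11.3/2.7 = 4.19 mA.
Check D_A: its anode-to-cathode voltage is 9.8 − 11.3 = -1.5 V < 0.7 V, so it is off. The assumption is consistent.

Only D_B conducts; I_R ≈ 4.2 mA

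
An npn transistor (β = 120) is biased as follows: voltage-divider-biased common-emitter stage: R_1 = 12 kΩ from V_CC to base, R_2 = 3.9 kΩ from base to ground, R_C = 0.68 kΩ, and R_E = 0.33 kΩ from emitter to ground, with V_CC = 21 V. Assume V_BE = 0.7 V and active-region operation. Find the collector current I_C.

I_C ≈ 12 mA

Thevenize the base divider: V_Th = V_CC·R_2/(R_1+R_2) = 21×3.9/15.9 = 5.15 V, R_Th = R_1‖R_2 = 2.94 kΩ.
Base-emitter loop: V_Th = I_B·R_Th + V_BE + (β+1)I_B·R_E, so I_B = (5.15 − 0.7) / (2.94 + 121×0.33) = 0.104 mA.
I_C = β·I_B = 120×0.104 = 12.5 mA, and I_E = (β+1)I_B = 12.6 mA.
V_CE = V_CC − I_C·R_C − I_E·R_E = 21 − 12.5×0.68 − 12.6×0.33 = 8.38 V.
V_CE = 8.38 V > 0.2 V confirms active-region operation.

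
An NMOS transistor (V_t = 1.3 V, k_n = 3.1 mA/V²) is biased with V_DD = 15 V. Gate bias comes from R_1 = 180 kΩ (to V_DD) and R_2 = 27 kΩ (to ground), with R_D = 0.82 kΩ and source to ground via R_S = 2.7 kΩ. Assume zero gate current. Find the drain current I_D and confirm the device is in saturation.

V_G = V_DD·R_2/(R_1+R_2) = 15×27/207 = 1.96 V.
Assume saturation: I_D = (k_n/2)(V_GS − V_t)² with V_GS = V_G − I_D·R_S = 1.96 − 2.7·I_D.
Substituting gives 11.3·I_D² − 6.5·I_D + 0.668 = 0, with roots I_D = 0.134 or 0.441 mA.
The root I_D = 0.441 mA gives V_GS = 0.767 V ≤ V_t, so take I_D = 0.134 mA.
Then V_GS = 1.59 V and V_DS = V_DD − I_D(R_D+R_S) = 15 − 0.134×3.52 = 14.5 V.
Saturation requires V_DS ≥ V_GS − V_t = 0.294 V; 14.5 ≥ 0.294 ✓.

I_D ≈ 0.13 mA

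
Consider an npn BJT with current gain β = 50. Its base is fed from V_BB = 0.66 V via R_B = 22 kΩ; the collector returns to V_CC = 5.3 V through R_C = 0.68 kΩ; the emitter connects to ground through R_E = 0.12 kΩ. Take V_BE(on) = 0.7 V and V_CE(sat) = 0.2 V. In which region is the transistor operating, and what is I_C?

cutoff; I_C ≈ 0

V_BB = 0.66 V ≤ V_BE(on) = 0.7 V, so the base-emitter junction is not forward biased.
The transistor is in cutoff: I_B = I_C = 0.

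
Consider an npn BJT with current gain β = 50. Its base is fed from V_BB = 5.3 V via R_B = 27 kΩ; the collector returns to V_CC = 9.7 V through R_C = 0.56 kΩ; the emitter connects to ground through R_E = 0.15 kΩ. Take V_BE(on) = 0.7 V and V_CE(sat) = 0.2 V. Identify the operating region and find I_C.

Assume active. Base-emitter loop: I_B = (V_BB − V_BE)/(R_B + (β+1)R_E) = (5.3 − 0.7)/(27 + 51×0.15) = 0.133 mA.
I_C = β·I_B = 50×0.133 = 6.64 mA.
V_CE = V_CC − I_C·R_C − I_E·R_E = 9.7 − 6.64×0.56 − 6.77×0.15 = 4.97 V > V_CE(sat), so the active-region assumption holds.

active; I_C ≈ 6.6 mA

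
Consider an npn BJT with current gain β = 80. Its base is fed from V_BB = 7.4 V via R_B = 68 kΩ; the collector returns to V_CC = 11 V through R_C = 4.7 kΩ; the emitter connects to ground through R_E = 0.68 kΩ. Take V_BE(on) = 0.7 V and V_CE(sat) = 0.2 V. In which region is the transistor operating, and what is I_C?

saturation; I_C ≈ 2 mA

Assume active: I_B = (7.4 − 0.7)/(68 + 81×0.68) = 0.0544 mA, I_C = β·I_B = 4.35 mA.
Then V_CE = 11 − 4.35×4.7 − 4.41×0.68 = -12.5 V < 0.2 V — the active assumption fails.
Re-solve with V_CE = 0.2 V. KCL at the emitter: V_E/R_E = (V_BB−0.7−V_E)/R_B + (V_CC−0.2−V_E)/R_C, giving V_E = 1.41 V.
I_C = (V_CC − 0.2 − V_E)/R_C = (10.8 − 1.41)/4.7 = 2 mA.
Check: I_B = (6.7 − 1.41)/68 = 0.0778 mA, and β·I_B = 6.22 mA > I_C, confirming saturation.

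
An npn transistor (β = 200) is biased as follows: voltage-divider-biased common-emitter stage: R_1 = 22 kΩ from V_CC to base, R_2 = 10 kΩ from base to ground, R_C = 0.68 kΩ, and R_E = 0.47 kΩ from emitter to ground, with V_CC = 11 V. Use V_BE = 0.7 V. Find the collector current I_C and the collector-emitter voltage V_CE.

I_C ≈ 5.4 mA, V_CE ≈ 4.8 V

Thevenize the base divider: V_Th = V_CC·R_2/(R_1+R_2) = 11×10/32 = 3.44 V, R_Th = R_1‖R_2 = 6.88 kΩ.
Base-emitter loop: V_Th = I_B·R_Th + V_BE + (β+1)I_B·R_E, so I_B = (3.44 − 0.7) / (6.88 + 201×0.47) = 0.027 mA.
I_C = β·I_B = 200×0.027 = 5.4 mA, and I_E = (β+1)I_B = 5.43 mA.
V_CE = V_CC − I_C·R_C − I_E·R_E = 11 − 5.4×0.68 − 5.43×0.47 = 4.77 V.
V_CE = 4.77 V > 0.2 V confirms active-region operation.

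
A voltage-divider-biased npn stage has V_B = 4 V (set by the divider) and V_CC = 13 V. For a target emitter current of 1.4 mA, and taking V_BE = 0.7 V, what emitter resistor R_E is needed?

R_E ≈ 2.4 kΩ

V_E = V_B − V_BE = 4 − 0.7 = 3.3 V.
R_E = V_E / I_E = 3.3 / 1.4 = 2.36 kΩ.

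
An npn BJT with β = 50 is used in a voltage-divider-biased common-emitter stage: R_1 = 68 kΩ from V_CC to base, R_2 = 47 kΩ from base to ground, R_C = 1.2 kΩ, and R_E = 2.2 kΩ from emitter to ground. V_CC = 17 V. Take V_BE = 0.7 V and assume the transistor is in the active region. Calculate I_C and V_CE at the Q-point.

Thevenize the base divider: V_Th = V_CC·R_2/(R_1+R_2) = 17×47/115 = 6.95 V, R_Th = R_1‖R_2 = 27.8 kΩ.
Base-emitter loop: V_Th = I_B·R_Th + V_BE + (β+1)I_B·R_E, so I_B = (6.95 − 0.7) / (27.8 + 51×2.2) = 0.0446 mA.
I_C = β·I_B = 50×0.0446 = 2.23 mA, and I_E = (β+1)I_B = 2.28 mA.
V_CE = V_CC − I_C·R_C − I_E·R_E = 17 − 2.23×1.2 − 2.28×2.2 = 9.31 V.
V_CE = 9.31 V > 0.2 V confirms active-region operation.

I_C ≈ 2.2 mA, V_CE ≈ 9.3 V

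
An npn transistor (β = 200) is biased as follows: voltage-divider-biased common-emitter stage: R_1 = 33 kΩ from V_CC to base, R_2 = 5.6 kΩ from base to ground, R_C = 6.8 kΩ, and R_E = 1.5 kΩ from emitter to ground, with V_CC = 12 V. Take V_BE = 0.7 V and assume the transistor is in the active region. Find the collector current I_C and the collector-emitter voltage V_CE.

I_C ≈ 0.68 mA, V_CE ≈ 6.4 V

Thevenize the base divider: V_Th = V_CC·R_2/(R_1+R_2) = 12×5.6/38.6 = 1.74 V, R_Th = R_1‖R_2 = 4.79 kΩ.
Base-emitter loop: V_Th = I_B·R_Th + V_BE + (β+1)I_B·R_E, so I_B = (1.74 − 0.7) / (4.79 + 201×1.5) = 0.0034 mA.
I_C = β·I_B = 200×0.0034 = 0.68 mA, and I_E = (β+1)I_B = 0.683 mA.
V_CE = V_CC − I_C·R_C − I_E·R_E = 12 − 0.68×6.8 − 0.683×1.5 = 6.35 V.
V_CE = 6.35 V > 0.2 V confirms active-region operation.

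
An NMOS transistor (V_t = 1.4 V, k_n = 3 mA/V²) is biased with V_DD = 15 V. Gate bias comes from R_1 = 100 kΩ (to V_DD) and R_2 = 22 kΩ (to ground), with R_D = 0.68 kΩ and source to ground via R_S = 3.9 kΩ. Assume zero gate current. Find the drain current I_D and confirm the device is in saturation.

I_D ≈ 0.23 mA

V_G = V_DD·R_2/(R_1+R_2) = 15×22/122 = 2.7 V.
Assume saturation: I_D = (k_n/2)(V_GS − V_t)² with V_GS = V_G − I_D·R_S = 2.7 − 3.9·I_D.
Substituting gives 22.8·I_D² − 16.3·I_D + 2.55 = 0, with roots I_D = 0.233 or 0.48 mA.
The root I_D = 0.48 mA gives V_GS = 0.835 V ≤ V_t, so take I_D = 0.233 mA.
Then V_GS = 1.79 V and V_DS = V_DD − I_D(R_D+R_S) = 15 − 0.233×4.58 = 13.9 V.
Saturation requires V_DS ≥ V_GS − V_t = 0.394 V; 13.9 ≥ 0.394 ✓.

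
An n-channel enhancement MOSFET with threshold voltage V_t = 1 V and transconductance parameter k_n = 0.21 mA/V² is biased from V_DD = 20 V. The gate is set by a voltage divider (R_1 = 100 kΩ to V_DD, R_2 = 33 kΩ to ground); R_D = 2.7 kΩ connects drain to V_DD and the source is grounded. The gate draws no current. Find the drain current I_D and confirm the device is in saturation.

I_D ≈ 1.6 mA

V_G = V_DD·R_2/(R_1+R_2) = 20×33/133 = 4.96 V. With the source grounded, V_GS = V_G = 4.96 V.
Assume saturation: I_D = (k_n/2)(V_GS − V_t)² = (0.21/2)×(4.96 − 1)² = 0.105×3.96² = 1.65 mA.
V_DS = V_DD − I_D·R_D = 20 − 1.65×2.7 = 15.5 V.
Saturation requires V_DS ≥ V_GS − V_t = 3.96 V; 15.5 ≥ 3.96 ✓.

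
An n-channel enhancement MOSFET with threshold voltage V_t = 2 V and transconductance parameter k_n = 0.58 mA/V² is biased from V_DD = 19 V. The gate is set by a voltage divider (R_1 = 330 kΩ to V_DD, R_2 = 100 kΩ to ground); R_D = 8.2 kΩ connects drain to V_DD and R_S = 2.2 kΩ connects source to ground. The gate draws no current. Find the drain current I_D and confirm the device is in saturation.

I_D ≈ 0.5 mA

V_G = V_DD·R_2/(R_1+R_2) = 19×100/430 = 4.42 V.
Assume saturation: I_D = (k_n/2)(V_GS − V_t)² with V_GS = V_G − I_D·R_S = 4.42 − 2.2·I_D.
Substituting gives 1.4·I_D² − 4.09·I_D + 1.7 = 0, with roots I_D = 0.502 or 2.41 mA.
The root I_D = 2.41 mA gives V_GS = -0.883 V ≤ V_t, so take I_D = 0.502 mA.
Then V_GS = 3.32 V and V_DS = V_DD − I_D(R_D+R_S) = 19 − 0.502×10.4 = 13.8 V.
Saturation requires V_DS ≥ V_GS − V_t = 1.32 V; 13.8 ≥ 1.32 ✓.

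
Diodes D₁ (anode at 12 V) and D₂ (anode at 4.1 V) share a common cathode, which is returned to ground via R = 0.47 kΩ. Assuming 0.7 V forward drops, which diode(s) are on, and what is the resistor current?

Assume both conduct. Then node N would need to be at both 12−0.7 = 11.3 V and 4.1−0.7 = 3.4 V, which is impossible.
Assume only D₁ conducts: V_N = 12 − 0.7 = 11.3 V, so I_R = 11.3/0.47 = 24 mA.
Check D₂: its anode-to-cathode voltage is 4.1 − 11.3 = -7.2 V < 0.7 V, so it is off. The assumption is consistent.

Only D₁ conducts; I_R ≈ 24 mA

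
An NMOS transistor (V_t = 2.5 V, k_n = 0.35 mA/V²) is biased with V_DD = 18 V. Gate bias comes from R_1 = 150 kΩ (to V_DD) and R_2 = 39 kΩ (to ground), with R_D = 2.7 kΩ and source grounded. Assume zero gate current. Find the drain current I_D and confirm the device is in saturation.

V_G = V_DD·R_2/(R_1+R_2) = 18×39/189 = 3.71 V. With the source grounded, V_GS = V_G = 3.71 V.
Assume saturation: I_D = (k_n/2)(V_GS − V_t)² = (0.35/2)×(3.71 − 2.5)² = 0.175×1.21² = 0.258 mA.
V_DS = V_DD − I_D·R_D = 18 − 0.258×2.7 = 17.3 V.
Saturation requires V_DS ≥ V_GS − V_t = 1.21 V; 17.3 ≥ 1.21 ✓.

I_D ≈ 0.26 mA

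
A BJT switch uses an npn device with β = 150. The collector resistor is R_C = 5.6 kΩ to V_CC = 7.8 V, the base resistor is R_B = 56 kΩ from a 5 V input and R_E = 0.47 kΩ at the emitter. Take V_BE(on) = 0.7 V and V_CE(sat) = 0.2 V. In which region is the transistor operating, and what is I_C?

Assume active: I_B = (5 − 0.7)/(56 + 151×0.47) = 0.0339 mA, I_C = β·I_B = 5.08 mA.
Then V_CE = 7.8 − 5.08×5.6 − 5.11×0.47 = -23.1 V < 0.2 V — the active assumption fails.
Re-solve with V_CE = 0.2 V. KCL at the emitter: V_E/R_E = (V_BB−0.7−V_E)/R_B + (V_CC−0.2−V_E)/R_C, giving V_E = 0.617 V.
I_C = (V_CC − 0.2 − V_E)/R_C = (7.6 − 0.617)/5.6 = 1.25 mA.
Check: I_B = (4.3 − 0.617)/56 = 0.0658 mA, and β·I_B = 9.87 mA > I_C, confirming saturation.

saturation; I_C ≈ 1.2 mA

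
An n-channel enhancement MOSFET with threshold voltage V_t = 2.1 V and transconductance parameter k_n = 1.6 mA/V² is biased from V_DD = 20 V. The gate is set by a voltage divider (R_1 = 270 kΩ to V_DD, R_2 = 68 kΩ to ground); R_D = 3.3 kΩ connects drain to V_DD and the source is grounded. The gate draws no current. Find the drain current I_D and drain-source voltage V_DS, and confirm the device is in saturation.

I_D ≈ 3 mA, V_DS ≈ 10 V

V_G = V_DD·R_2/(R_1+R_2) = 20×68/338 = 4.02 V. With the source grounded, V_GS = V_G = 4.02 V.
Assume saturation: I_D = (k_n/2)(V_GS − V_t)² = (1.6/2)×(4.02 − 2.1)² = 0.8×1.92² = 2.96 mA.
V_DS = V_DD − I_D·R_D = 20 − 2.96×3.3 = 10.2 V.
Saturation requires V_DS ≥ V_GS − V_t = 1.92 V; 10.2 ≥ 1.92 ✓.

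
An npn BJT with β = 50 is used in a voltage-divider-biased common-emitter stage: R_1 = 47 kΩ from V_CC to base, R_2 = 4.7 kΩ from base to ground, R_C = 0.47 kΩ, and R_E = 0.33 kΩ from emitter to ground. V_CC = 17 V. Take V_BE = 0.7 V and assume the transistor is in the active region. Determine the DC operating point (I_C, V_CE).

I_C ≈ 2 mA, V_CE ≈ 15 V

Thevenize the base divider: V_Th = V_CC·R_2/(R_1+R_2) = 17×4.7/51.7 = 1.55 V, R_Th = R_1‖R_2 = 4.27 kΩ.
Base-emitter loop: V_Th = I_B·R_Th + V_BE + (β+1)I_B·R_E, so I_B = (1.55 − 0.7) / (4.27 + 51×0.33) = 0.0401 mA.
I_C = β·I_B = 50×0.0401 = 2 mA, and I_E = (β+1)I_B = 2.04 mA.
V_CE = V_CC − I_C·R_C − I_E·R_E = 17 − 2×0.47 − 2.04×0.33 = 15.4 V.
V_CE = 15.4 V > 0.2 V confirms active-region operation.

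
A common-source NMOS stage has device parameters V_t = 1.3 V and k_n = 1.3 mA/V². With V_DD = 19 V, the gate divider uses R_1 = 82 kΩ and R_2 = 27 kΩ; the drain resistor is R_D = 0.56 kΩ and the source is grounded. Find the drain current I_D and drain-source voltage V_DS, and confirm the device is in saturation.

I_D ≈ 7.5 mA, V_DS ≈ 15 V

V_G = V_DD·R_2/(R_1+R_2) = 19×27/109 = 4.71 V. With the source grounded, V_GS = V_G = 4.71 V.
Assume saturation: I_D = (k_n/2)(V_GS − V_t)² = (1.3/2)×(4.71 − 1.3)² = 0.65×3.41² = 7.54 mA.
V_DS = V_DD − I_D·R_D = 19 − 7.54×0.56 = 14.8 V.
Saturation requires V_DS ≥ V_GS − V_t = 3.41 V; 14.8 ≥ 3.41 ✓.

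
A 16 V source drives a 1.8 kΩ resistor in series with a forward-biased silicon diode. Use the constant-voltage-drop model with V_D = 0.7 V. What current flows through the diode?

I ≈ 8.5 mA

KVL around the loop: 16 = V_D + I·R = 0.7 + I × 1.8 kΩ.
So I = (16 − 0.7) / 1.8 kΩ = 15.3 / 1.8 = 8.5 mA.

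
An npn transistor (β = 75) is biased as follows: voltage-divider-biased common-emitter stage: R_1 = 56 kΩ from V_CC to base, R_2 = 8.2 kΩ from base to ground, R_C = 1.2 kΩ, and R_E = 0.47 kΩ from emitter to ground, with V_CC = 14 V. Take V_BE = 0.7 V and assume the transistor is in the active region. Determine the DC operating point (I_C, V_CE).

I_C ≈ 1.9 mA, V_CE ≈ 11 V

Thevenize the base divider: V_Th = V_CC·R_2/(R_1+R_2) = 14×8.2/64.2 = 1.79 V, R_Th = R_1‖R_2 = 7.15 kΩ.
Base-emitter loop: V_Th = I_B·R_Th + V_BE + (β+1)I_B·R_E, so I_B = (1.79 − 0.7) / (7.15 + 76×0.47) = 0.0254 mA.
I_C = β·I_B = 75×0.0254 = 1.9 mA, and I_E = (β+1)I_B = 1.93 mA.
V_CE = V_CC − I_C·R_C − I_E·R_E = 14 − 1.9×1.2 − 1.93×0.47 = 10.8 V.
V_CE = 10.8 V > 0.2 V confirms active-region operation.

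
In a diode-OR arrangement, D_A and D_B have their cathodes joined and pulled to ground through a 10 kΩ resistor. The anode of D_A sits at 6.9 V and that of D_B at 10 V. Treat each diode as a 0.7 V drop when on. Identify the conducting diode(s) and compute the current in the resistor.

Only D_B conducts; I_R ≈ 0.93 mA

Assume both conduct. Then node N would need to be at both 6.9−0.7 = 6.2 V and 10−0.7 = 9.3 V, which is impossible.
Assume only D_B conducts: V_N = 10 − 0.7 = 9.3 V, so I_R = 9.3/10 = 0.93 mA.
Check D_A: its anode-to-cathode voltage is 6.9 − 9.3 = -2.4 V < 0.7 V, so it is off. The assumption is consistent.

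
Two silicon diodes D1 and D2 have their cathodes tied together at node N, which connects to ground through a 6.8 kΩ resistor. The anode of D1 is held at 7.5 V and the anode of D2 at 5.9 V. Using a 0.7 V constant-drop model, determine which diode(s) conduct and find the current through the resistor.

Only D1 conducts; I_R ≈ 1 mA

Assume both conduct. Then node N would need to be at both 7.5−0.7 = 6.8 V and 5.9−0.7 = 5.2 V, which is impossible.
Assume only D1 conducts: V_N = 7.5 − 0.7 = 6.8 V, so I_R = 6.8/6.8 = 1 mA.
Check D2: its anode-to-cathode voltage is 5.9 − 6.8 = -0.9 V < 0.7 V, so it is off. The assumption is consistent.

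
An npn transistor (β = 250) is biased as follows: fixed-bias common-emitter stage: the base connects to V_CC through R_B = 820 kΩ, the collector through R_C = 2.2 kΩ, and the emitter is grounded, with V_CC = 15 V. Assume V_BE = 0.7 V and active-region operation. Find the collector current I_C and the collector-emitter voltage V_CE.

Base loop: V_CC = I_B·R_B + V_BE, so I_B = (15 − 0.7)/820 kΩ = 0.0174 mA.
In the active region I_C = β·I_B = 250 × 0.0174 = 4.36 mA.
Collector loop: V_CE = V_CC − I_C·R_C = 15 − 4.36×2.2 = 5.41 V.
Since V_CE = 5.41 V > V_CE(sat) ≈ 0.2 V, the transistor is in the active region as assumed.

I_C ≈ 4.4 mA, V_CE ≈ 5.4 V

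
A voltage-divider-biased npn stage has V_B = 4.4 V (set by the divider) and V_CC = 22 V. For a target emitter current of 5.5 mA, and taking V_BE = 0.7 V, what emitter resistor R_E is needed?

V_E = V_B − V_BE = 4.4 − 0.7 = 3.7 V.
R_E = V_E / I_E = 3.7 / 5.5 = 0.673 kΩ.

R_E ≈ 0.67 kΩ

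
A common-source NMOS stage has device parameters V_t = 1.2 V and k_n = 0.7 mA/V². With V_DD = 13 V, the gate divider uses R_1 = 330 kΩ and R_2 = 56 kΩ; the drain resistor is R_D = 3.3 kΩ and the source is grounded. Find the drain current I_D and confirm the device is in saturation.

I_D ≈ 0.16 mA

V_G = V_DD·R_2/(R_1+R_2) = 13×56/386 = 1.89 V. With the source grounded, V_GS = V_G = 1.89 V.
Assume saturation: I_D = (k_n/2)(V_GS − V_t)² = (0.7/2)×(1.89 − 1.2)² = 0.35×0.686² = 0.165 mA.
V_DS = V_DD − I_D·R_D = 13 − 0.165×3.3 = 12.5 V.
Saturation requires V_DS ≥ V_GS − V_t = 0.686 V; 12.5 ≥ 0.686 ✓.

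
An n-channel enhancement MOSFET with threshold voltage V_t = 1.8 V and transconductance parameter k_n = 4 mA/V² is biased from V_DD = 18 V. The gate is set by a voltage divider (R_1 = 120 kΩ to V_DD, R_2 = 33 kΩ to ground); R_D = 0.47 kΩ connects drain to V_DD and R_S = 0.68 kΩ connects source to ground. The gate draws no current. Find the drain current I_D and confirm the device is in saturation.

I_D ≈ 1.7 mA

V_G = V_DD·R_2/(R_1+R_2) = 18×33/153 = 3.88 V.
Assume saturation: I_D = (k_n/2)(V_GS − V_t)² with V_GS = V_G − I_D·R_S = 3.88 − 0.68·I_D.
Substituting gives 0.925·I_D² − 6.66·I_D + 8.67 = 0, with roots I_D = 1.7 or 5.5 mA.
The root I_D = 5.5 mA gives V_GS = 0.141 V ≤ V_t, so take I_D = 1.7 mA.
Then V_GS = 2.72 V and V_DS = V_DD − I_D(R_D+R_S) = 18 − 1.7×1.15 = 16 V.
Saturation requires V_DS ≥ V_GS − V_t = 0.923 V; 16 ≥ 0.923 ✓.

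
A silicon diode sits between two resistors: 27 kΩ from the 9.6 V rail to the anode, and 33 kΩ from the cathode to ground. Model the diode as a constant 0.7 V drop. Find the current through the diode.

The two resistors are in series with the diode, so KVL gives 9.6 = I·27 + 0.7 + I·33.
I = (9.6 − 0.7) / (27 + 33) kΩ = 8.9 / 60 = 0.148 mA.

I ≈ 0.15 mA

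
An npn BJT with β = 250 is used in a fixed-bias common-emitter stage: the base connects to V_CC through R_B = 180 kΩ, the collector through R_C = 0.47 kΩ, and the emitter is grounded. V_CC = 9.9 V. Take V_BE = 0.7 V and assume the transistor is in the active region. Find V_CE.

V_CE ≈ 3.9 V

Base loop: V_CC = I_B·R_B + V_BE, so I_B = (9.9 − 0.7)/180 kΩ = 0.0511 mA.
In the active region I_C = β·I_B = 250 × 0.0511 = 12.8 mA.
Collector loop: V_CE = V_CC − I_C·R_C = 9.9 − 12.8×0.47 = 3.89 V.
Since V_CE = 3.89 V > V_CE(sat) ≈ 0.2 V, the transistor is in the active region as assumed.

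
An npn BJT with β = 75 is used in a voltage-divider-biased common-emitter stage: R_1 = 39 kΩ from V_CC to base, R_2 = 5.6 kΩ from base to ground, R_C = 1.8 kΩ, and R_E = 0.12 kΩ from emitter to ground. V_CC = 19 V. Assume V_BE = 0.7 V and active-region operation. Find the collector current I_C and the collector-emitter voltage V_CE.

Thevenize the base divider: V_Th = V_CC·R_2/(R_1+R_2) = 19×5.6/44.6 = 2.39 V, R_Th = R_1‖R_2 = 4.9 kΩ.
Base-emitter loop: V_Th = I_B·R_Th + V_BE + (β+1)I_B·R_E, so I_B = (2.39 − 0.7) / (4.9 + 76×0.12) = 0.12 mA.
I_C = β·I_B = 75×0.12 = 9.02 mA, and I_E = (β+1)I_B = 9.14 mA.
V_CE = V_CC − I_C·R_C − I_E·R_E = 19 − 9.02×1.8 − 9.14×0.12 = 1.67 V.
V_CE = 1.67 V > 0.2 V confirms active-region operation.

I_C ≈ 9 mA, V_CE ≈ 1.7 V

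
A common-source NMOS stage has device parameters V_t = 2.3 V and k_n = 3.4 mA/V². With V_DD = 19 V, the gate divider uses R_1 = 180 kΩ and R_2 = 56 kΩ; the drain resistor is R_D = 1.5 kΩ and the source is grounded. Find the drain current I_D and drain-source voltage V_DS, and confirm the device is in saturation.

V_G = V_DD·R_2/(R_1+R_2) = 19×56/236 = 4.51 V. With the source grounded, V_GS = V_G = 4.51 V.
Assume saturation: I_D = (k_n/2)(V_GS − V_t)² = (3.4/2)×(4.51 − 2.3)² = 1.7×2.21² = 8.29 mA.
V_DS = V_DD − I_D·R_D = 19 − 8.29×1.5 = 6.56 V.
Saturation requires V_DS ≥ V_GS − V_t = 2.21 V; 6.56 ≥ 2.21 ✓.

I_D ≈ 8.3 mA, V_DS ≈ 6.6 V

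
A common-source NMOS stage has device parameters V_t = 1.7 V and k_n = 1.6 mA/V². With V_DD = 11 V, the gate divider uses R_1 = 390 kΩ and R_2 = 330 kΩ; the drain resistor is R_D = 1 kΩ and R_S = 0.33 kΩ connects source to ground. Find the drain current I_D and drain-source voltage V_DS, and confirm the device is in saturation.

V_G = V_DD·R_2/(R_1+R_2) = 11×330/720 = 5.04 V.
Assume saturation: I_D = (k_n/2)(V_GS − V_t)² with V_GS = V_G − I_D·R_S = 5.04 − 0.33·I_D.
Substituting gives 0.0871·I_D² − 2.76·I_D + 8.93 = 0, with roots I_D = 3.65 or 28.1 mA.
The root I_D = 28.1 mA gives V_GS = -4.22 V ≤ V_t, so take I_D = 3.65 mA.
Then V_GS = 3.84 V and V_DS = V_DD − I_D(R_D+R_S) = 11 − 3.65×1.33 = 6.14 V.
Saturation requires V_DS ≥ V_GS − V_t = 2.14 V; 6.14 ≥ 2.14 ✓.

I_D ≈ 3.7 mA, V_DS ≈ 6.1 V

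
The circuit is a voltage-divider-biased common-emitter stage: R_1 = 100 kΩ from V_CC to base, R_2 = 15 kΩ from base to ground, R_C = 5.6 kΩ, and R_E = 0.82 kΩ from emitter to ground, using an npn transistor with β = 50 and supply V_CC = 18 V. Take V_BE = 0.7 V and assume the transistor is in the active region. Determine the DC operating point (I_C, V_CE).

Thevenize the base divider: V_Th = V_CC·R_2/(R_1+R_2) = 18×15/115 = 2.35 V, R_Th = R_1‖R_2 = 13 kΩ.
Base-emitter loop: V_Th = I_B·R_Th + V_BE + (β+1)I_B·R_E, so I_B = (2.35 − 0.7) / (13 + 51×0.82) = 0.03 mA.
I_C = β·I_B = 50×0.03 = 1.5 mA, and I_E = (β+1)I_B = 1.53 mA.
V_CE = V_CC − I_C·R_C − I_E·R_E = 18 − 1.5×5.6 − 1.53×0.82 = 8.33 V.
V_CE = 8.33 V > 0.2 V confirms active-region operation.

I_C ≈ 1.5 mA, V_CE ≈ 8.3 V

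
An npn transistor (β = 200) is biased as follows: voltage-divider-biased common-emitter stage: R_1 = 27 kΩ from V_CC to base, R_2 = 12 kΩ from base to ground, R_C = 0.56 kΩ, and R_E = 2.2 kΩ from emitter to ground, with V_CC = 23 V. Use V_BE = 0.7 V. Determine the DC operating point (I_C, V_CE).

Thevenize the base divider: V_Th = V_CC·R_2/(R_1+R_2) = 23×12/39 = 7.08 V, R_Th = R_1‖R_2 = 8.31 kΩ.
Base-emitter loop: V_Th = I_B·R_Th + V_BE + (β+1)I_B·R_E, so I_B = (7.08 − 0.7) / (8.31 + 201×2.2) = 0.0142 mA.
I_C = β·I_B = 200×0.0142 = 2.83 mA, and I_E = (β+1)I_B = 2.85 mA.
V_CE = V_CC − I_C·R_C − I_E·R_E = 23 − 2.83×0.56 − 2.85×2.2 = 15.2 V.
V_CE = 15.2 V > 0.2 V confirms active-region operation.

I_C ≈ 2.8 mA, V_CE ≈ 15 V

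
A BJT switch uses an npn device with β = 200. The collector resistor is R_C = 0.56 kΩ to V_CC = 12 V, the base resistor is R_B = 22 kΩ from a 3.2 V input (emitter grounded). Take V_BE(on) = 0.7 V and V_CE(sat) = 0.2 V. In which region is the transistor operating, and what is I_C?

Assume active: I_B = (3.2 − 0.7)/22 = 0.114 mA, giving I_C = β·I_B = 22.7 mA.
But then V_CE = 12 − 22.7×0.56 = -0.727 V < V_CE(sat) = 0.2 V — impossible in the active region.
So the transistor is saturated. With V_CE = 0.2 V, I_C = (V_CC − 0.2)/R_C = 11.8/0.56 = 21.1 mA.
Check: β·I_B = 22.7 mA > I_C = 21.1 mA, confirming saturation.

saturation; I_C ≈ 21 mA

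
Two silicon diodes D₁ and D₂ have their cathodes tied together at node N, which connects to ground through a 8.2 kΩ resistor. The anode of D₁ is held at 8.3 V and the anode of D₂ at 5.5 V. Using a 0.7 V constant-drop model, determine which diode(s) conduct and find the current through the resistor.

Only D₁ conducts; I_R ≈ 0.93 mA

Assume both conduct. Then node N would need to be at both 8.3−0.7 = 7.6 V and 5.5−0.7 = 4.8 V, which is impossible.
Assume only D₁ conducts: V_N = 8.3 − 0.7 = 7.6 V, so I_R = 7.6/8.2 = 0.927 mA.
Check D₂: its anode-to-cathode voltage is 5.5 − 7.6 = -2.1 V < 0.7 V, so it is off. The assumption is consistent.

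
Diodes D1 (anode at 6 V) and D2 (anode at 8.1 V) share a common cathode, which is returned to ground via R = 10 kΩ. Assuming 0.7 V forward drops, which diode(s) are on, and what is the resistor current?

Only D2 conducts; I_R ≈ 0.74 mA

Assume both conduct. Then node N would need to be at both 6−0.7 = 5.3 V and 8.1−0.7 = 7.4 V, which is impossible.
Assume only D2 conducts: V_N = 8.1 − 0.7 = 7.4 V, so I_R = 7.4/10 = 0.74 mA.
Check D1: its anode-to-cathode voltage is 6 − 7.4 = -1.4 V < 0.7 V, so it is off. The assumption is consistent.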